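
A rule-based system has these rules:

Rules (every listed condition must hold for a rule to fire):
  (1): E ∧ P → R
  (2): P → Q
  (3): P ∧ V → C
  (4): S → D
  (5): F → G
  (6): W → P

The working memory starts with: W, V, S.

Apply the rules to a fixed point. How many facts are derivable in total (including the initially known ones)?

7

Round 1 — (4), (6), derive D, P.
Round 2 — (2), (3), derive Q, C.
Closure: {C, D, P, Q, S, V, W} — 7 facts.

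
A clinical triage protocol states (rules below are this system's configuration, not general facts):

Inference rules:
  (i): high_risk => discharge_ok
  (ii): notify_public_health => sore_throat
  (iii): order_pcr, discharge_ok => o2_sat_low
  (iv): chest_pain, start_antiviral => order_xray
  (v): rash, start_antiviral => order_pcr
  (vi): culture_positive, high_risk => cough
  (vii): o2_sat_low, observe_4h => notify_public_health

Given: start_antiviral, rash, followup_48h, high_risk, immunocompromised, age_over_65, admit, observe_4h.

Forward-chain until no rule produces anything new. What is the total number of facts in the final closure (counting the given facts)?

Round 1: (i) [high_risk => discharge_ok]; (v) [rash, start_antiviral => order_pcr]. New: discharge_ok, order_pcr.
Round 2: (iii) [order_pcr, discharge_ok => o2_sat_low]. New: o2_sat_low.
Round 3: (vii) [o2_sat_low, observe_4h => notify_public_health]. New: notify_public_health.
Round 4: (ii) [notify_public_health => sore_throat]. New: sore_throat.
Closure: {admit, age_over_65, discharge_ok, followup_48h, high_risk, immunocompromised, notify_public_health, o2_sat_low, observe_4h, order_pcr, rash, sore_throat, start_antiviral} — 13 facts.

13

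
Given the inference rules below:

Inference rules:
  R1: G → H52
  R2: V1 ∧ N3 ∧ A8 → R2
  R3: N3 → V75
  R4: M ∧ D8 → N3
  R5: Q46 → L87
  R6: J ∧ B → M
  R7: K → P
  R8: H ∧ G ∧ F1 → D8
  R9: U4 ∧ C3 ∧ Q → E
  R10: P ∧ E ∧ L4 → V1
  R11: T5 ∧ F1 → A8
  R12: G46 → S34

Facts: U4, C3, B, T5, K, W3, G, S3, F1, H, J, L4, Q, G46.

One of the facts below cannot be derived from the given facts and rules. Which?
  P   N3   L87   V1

L87

Round 1: R1 [G → H52]; R6 [J ∧ B → M]; R7 [K → P]; R8 [H ∧ G ∧ F1 → D8]; R9 [U4 ∧ C3 ∧ Q → E]; R11 [T5 ∧ F1 → A8]; R12 [G46 → S34]. New: H52, M, P, D8, E, A8, S34.
Round 2: R4 [M ∧ D8 → N3]; R10 [P ∧ E ∧ L4 → V1]. New: N3, V1.
Round 3: R2 [V1 ∧ N3 ∧ A8 → R2]; R3 [N3 → V75]. New: R2, V75.
Derived: V1 (round 2), P (round 1), N3 (round 2). L87 never appears in any round.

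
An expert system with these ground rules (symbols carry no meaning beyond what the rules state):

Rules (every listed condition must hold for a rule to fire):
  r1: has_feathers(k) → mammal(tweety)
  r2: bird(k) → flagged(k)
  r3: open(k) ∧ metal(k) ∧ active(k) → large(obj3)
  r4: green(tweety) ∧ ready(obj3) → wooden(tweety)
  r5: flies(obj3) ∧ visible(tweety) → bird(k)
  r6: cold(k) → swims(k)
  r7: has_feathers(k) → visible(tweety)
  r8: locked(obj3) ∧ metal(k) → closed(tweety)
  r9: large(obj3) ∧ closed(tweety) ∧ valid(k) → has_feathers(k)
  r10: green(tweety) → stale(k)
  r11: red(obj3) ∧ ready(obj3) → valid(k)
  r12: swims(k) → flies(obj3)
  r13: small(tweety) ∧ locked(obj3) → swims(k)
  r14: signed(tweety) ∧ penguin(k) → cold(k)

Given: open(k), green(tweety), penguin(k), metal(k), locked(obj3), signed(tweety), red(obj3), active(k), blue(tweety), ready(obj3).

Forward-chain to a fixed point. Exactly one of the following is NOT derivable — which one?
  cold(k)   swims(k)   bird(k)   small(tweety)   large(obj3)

small(tweety)

Round 1: r3 [open(k) ∧ metal(k) ∧ active(k) → large(obj3)]; r4 [green(tweety) ∧ ready(obj3) → wooden(tweety)]; r8 [locked(obj3) ∧ metal(k) → closed(tweety)]; r10 [green(tweety) → stale(k)]; r11 [red(obj3) ∧ ready(obj3) → valid(k)]; r14 [signed(tweety) ∧ penguin(k) → cold(k)]. New: large(obj3), wooden(tweety), closed(tweety), stale(k), valid(k), cold(k).
Round 2: r6 [cold(k) → swims(k)]; r9 [large(obj3) ∧ closed(tweety) ∧ valid(k) → has_feathers(k)]. New: swims(k), has_feathers(k).
Round 3: r1 [has_feathers(k) → mammal(tweety)]; r7 [has_feathers(k) → visible(tweety)]; r12 [swims(k) → flies(obj3)]. New: mammal(tweety), visible(tweety), flies(obj3).
Round 4: r5 [flies(obj3) ∧ visible(tweety) → bird(k)]. New: bird(k).
Round 5: r2 [bird(k) → flagged(k)]. New: flagged(k).
Derived: cold(k) (round 1), swims(k) (round 2), large(obj3) (round 1), bird(k) (round 4). small(tweety) never appears in any round.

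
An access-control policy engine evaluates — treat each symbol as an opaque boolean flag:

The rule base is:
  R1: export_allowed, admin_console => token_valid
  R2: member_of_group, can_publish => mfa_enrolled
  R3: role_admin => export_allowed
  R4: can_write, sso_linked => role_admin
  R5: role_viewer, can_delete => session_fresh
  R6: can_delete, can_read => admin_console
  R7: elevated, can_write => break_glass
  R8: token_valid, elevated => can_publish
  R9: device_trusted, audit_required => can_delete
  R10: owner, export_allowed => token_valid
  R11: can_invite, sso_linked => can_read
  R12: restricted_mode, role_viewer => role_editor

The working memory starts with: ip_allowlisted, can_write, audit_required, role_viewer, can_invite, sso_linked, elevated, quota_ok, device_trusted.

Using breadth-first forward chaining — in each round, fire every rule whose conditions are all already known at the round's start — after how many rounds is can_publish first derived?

4

Round 1: R4 [can_write, sso_linked => role_admin]; R7 [elevated, can_write => break_glass]; R9 [device_trusted, audit_required => can_delete]; R11 [can_invite, sso_linked => can_read]. New: role_admin, break_glass, can_delete, can_read.
Round 2: R3 [role_admin => export_allowed]; R5 [role_viewer, can_delete => session_fresh]; R6 [can_delete, can_read => admin_console]. New: export_allowed, session_fresh, admin_console.
Round 3: R1 [export_allowed, admin_console => token_valid]. New: token_valid.
Round 4: R8 [token_valid, elevated => can_publish]. New: can_publish.
can_publish first appears in round 4.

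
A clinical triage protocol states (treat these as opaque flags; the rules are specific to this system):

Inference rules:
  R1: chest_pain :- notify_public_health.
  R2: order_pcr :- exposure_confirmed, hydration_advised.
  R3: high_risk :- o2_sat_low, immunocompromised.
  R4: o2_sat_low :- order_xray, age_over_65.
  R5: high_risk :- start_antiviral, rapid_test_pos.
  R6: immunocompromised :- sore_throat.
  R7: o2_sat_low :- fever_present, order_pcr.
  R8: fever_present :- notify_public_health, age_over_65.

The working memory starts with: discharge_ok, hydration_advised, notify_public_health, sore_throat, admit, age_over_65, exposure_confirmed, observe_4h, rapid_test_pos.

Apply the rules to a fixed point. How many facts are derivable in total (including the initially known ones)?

[1] R1 [chest_pain :- notify_public_health.]; R2 [order_pcr :- exposure_confirmed, hydration_advised.]; R6 [immunocompromised :- sore_throat.]; R8 [fever_present :- notify_public_health, age_over_65.]. ⇒ new: chest_pain, order_pcr, immunocompromised, fever_present.
[2] R7 [o2_sat_low :- fever_present, order_pcr.]. ⇒ new: o2_sat_low.
[3] R3 [high_risk :- o2_sat_low, immunocompromised.]. ⇒ new: high_risk.
Closure: {admit, age_over_65, chest_pain, discharge_ok, exposure_confirmed, fever_present, high_risk, hydration_advised, immunocompromised, notify_public_health, o2_sat_low, observe_4h, order_pcr, rapid_test_pos, sore_throat} — 15 facts.

15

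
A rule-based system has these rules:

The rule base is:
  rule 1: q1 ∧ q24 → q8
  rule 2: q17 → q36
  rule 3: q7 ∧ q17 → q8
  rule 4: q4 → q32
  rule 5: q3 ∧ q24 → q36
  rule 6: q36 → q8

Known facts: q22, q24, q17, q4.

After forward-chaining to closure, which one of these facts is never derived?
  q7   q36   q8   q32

Round 1: rule 2 [q17 → q36]; rule 4 [q4 → q32]. Adds q36, q32.
Round 2: rule 6 [q36 → q8]. Adds q8.
Derived: q36 (round 1), q32 (round 1), q8 (round 2). q7 never appears in any round.

q7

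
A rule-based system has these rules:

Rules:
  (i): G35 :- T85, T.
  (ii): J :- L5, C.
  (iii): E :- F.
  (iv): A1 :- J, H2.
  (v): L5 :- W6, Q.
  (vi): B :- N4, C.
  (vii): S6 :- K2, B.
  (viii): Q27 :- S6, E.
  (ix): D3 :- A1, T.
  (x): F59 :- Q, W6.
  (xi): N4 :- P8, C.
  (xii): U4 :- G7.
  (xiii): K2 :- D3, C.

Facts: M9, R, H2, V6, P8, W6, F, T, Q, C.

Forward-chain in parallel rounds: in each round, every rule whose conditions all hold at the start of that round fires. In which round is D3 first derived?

[1] (iii) [E :- F.]; (v) [L5 :- W6, Q.]; (x) [F59 :- Q, W6.]; (xi) [N4 :- P8, C.]. ⇒ new: E, L5, F59, N4.
[2] (ii) [J :- L5, C.]; (vi) [B :- N4, C.]. ⇒ new: J, B.
[3] (iv) [A1 :- J, H2.]. ⇒ new: A1.
[4] (ix) [D3 :- A1, T.]. ⇒ new: D3.
D3 first appears in round 4.

4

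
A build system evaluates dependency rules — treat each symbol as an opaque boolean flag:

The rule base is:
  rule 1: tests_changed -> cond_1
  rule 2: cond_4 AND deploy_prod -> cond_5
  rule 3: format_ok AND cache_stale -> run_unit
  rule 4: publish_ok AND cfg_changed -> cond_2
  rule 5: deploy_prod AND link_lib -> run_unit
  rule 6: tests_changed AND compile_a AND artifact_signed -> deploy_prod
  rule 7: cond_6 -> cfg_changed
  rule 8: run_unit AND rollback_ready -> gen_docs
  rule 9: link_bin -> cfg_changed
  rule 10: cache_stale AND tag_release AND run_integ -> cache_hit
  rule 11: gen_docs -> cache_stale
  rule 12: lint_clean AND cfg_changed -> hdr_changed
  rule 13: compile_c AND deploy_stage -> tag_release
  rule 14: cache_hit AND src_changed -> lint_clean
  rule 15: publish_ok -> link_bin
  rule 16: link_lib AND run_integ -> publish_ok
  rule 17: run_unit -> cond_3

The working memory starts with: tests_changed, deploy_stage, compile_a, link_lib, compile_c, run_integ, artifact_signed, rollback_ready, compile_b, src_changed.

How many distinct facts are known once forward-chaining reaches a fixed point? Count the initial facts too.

24

Round 1: rule 1 [tests_changed -> cond_1]; rule 6 [tests_changed AND compile_a AND artifact_signed -> deploy_prod]; rule 13 [compile_c AND deploy_stage -> tag_release]; rule 16 [link_lib AND run_integ -> publish_ok]. Adds cond_1, deploy_prod, tag_release, publish_ok.
Round 2: rule 5 [deploy_prod AND link_lib -> run_unit]; rule 15 [publish_ok -> link_bin]. Adds run_unit, link_bin.
Round 3: rule 8 [run_unit AND rollback_ready -> gen_docs]; rule 9 [link_bin -> cfg_changed]; rule 17 [run_unit -> cond_3]. Adds gen_docs, cfg_changed, cond_3.
Round 4: rule 4 [publish_ok AND cfg_changed -> cond_2]; rule 11 [gen_docs -> cache_stale]. Adds cond_2, cache_stale.
Round 5: rule 10 [cache_stale AND tag_release AND run_integ -> cache_hit]. Adds cache_hit.
Round 6: rule 14 [cache_hit AND src_changed -> lint_clean]. Adds lint_clean.
Round 7: rule 12 [lint_clean AND cfg_changed -> hdr_changed]. Adds hdr_changed.
Closure: {artifact_signed, cache_hit, cache_stale, cfg_changed, compile_a, compile_b, compile_c, cond_1, cond_2, cond_3, deploy_prod, deploy_stage, gen_docs, hdr_changed, link_bin, link_lib, lint_clean, publish_ok, rollback_ready, run_integ, run_unit, src_changed, tag_release, tests_changed} — 24 facts.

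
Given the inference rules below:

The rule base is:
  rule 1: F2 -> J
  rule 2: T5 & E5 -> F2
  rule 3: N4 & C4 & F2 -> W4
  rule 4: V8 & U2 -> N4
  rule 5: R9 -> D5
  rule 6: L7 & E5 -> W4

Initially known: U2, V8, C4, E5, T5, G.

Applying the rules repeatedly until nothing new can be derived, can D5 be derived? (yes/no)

Round 1 — rule 2, rule 4, derive F2, N4.
Round 2 — rule 1, rule 3, derive J, W4.
Fixed point reached. D5 is concluded only by rule 5; rule 5 needs R9 (never derived).

no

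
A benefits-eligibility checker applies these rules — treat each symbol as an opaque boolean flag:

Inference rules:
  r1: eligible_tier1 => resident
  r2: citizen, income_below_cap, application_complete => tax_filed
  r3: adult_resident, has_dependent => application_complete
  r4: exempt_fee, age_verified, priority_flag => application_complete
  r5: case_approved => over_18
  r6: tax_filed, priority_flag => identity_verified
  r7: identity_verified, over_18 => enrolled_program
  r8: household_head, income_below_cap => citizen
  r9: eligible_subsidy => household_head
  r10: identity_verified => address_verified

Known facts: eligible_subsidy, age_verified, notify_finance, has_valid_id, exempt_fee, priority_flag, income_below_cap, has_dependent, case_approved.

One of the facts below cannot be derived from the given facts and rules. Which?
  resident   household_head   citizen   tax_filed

resident

Round 1: r4 [exempt_fee, age_verified, priority_flag => application_complete]; r5 [case_approved => over_18]; r9 [eligible_subsidy => household_head]. Adds application_complete, over_18, household_head.
Round 2: r8 [household_head, income_below_cap => citizen]. Adds citizen.
Round 3: r2 [citizen, income_below_cap, application_complete => tax_filed]. Adds tax_filed.
Round 4: r6 [tax_filed, priority_flag => identity_verified]. Adds identity_verified.
Round 5: r7 [identity_verified, over_18 => enrolled_program]; r10 [identity_verified => address_verified]. Adds enrolled_program, address_verified.
Derived: household_head (round 1), citizen (round 2), tax_filed (round 3). resident never appears in any round.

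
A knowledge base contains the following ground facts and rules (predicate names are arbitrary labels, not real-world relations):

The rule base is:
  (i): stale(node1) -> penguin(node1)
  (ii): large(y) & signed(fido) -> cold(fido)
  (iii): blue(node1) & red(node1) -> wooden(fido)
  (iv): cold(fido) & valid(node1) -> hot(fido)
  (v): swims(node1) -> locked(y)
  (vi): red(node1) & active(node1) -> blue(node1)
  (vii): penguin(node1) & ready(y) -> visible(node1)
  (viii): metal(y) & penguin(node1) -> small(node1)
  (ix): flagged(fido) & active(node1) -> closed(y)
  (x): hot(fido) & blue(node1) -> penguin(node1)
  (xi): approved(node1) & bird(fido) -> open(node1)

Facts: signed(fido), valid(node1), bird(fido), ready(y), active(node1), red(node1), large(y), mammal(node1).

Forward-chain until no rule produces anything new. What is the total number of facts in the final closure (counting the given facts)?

14

Round 1: (ii) [large(y) & signed(fido) -> cold(fido)]; (vi) [red(node1) & active(node1) -> blue(node1)]. New: cold(fido), blue(node1).
Round 2: (iii) [blue(node1) & red(node1) -> wooden(fido)]; (iv) [cold(fido) & valid(node1) -> hot(fido)]. New: wooden(fido), hot(fido).
Round 3: (x) [hot(fido) & blue(node1) -> penguin(node1)]. New: penguin(node1).
Round 4: (vii) [penguin(node1) & ready(y) -> visible(node1)]. New: visible(node1).
Closure: {active(node1), bird(fido), blue(node1), cold(fido), hot(fido), large(y), mammal(node1), penguin(node1), ready(y), red(node1), signed(fido), valid(node1), visible(node1), wooden(fido)} — 14 facts.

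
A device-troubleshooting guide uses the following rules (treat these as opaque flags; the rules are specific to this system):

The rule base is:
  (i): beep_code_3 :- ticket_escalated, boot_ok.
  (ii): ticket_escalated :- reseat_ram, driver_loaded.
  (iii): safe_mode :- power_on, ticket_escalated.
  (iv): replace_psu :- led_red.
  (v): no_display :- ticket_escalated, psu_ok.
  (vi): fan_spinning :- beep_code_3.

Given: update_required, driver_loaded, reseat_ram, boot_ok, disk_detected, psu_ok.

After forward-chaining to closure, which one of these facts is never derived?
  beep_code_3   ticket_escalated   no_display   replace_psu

Round 1: (ii) [ticket_escalated :- reseat_ram, driver_loaded.]. Adds ticket_escalated.
Round 2: (i) [beep_code_3 :- ticket_escalated, boot_ok.]; (v) [no_display :- ticket_escalated, psu_ok.]. Adds beep_code_3, no_display.
Round 3: (vi) [fan_spinning :- beep_code_3.]. Adds fan_spinning.
Derived: ticket_escalated (round 1), no_display (round 2), beep_code_3 (round 2). replace_psu never appears in any round.

replace_psu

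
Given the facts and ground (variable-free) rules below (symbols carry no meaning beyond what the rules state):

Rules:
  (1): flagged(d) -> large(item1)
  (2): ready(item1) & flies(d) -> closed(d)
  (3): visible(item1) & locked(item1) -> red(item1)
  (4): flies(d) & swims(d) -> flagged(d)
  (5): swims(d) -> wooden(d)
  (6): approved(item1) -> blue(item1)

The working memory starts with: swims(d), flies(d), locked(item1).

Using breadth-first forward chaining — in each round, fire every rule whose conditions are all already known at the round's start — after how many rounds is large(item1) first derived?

[1] (4) [flies(d) & swims(d) -> flagged(d)]; (5) [swims(d) -> wooden(d)]. ⇒ new: flagged(d), wooden(d).
[2] (1) [flagged(d) -> large(item1)]. ⇒ new: large(item1).
large(item1) first appears in round 2.

2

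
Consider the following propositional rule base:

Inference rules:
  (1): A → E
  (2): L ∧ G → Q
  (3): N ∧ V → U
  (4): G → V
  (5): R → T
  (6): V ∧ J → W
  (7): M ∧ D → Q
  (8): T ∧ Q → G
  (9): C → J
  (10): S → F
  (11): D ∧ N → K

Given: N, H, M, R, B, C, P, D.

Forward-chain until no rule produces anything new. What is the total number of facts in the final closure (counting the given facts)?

16

Round 1: (5) [R → T]; (7) [M ∧ D → Q]; (9) [C → J]; (11) [D ∧ N → K]. New: T, Q, J, K.
Round 2: (8) [T ∧ Q → G]. New: G.
Round 3: (4) [G → V]. New: V.
Round 4: (3) [N ∧ V → U]; (6) [V ∧ J → W]. New: U, W.
Closure: {B, C, D, G, H, J, K, M, N, P, Q, R, T, U, V, W} — 16 facts.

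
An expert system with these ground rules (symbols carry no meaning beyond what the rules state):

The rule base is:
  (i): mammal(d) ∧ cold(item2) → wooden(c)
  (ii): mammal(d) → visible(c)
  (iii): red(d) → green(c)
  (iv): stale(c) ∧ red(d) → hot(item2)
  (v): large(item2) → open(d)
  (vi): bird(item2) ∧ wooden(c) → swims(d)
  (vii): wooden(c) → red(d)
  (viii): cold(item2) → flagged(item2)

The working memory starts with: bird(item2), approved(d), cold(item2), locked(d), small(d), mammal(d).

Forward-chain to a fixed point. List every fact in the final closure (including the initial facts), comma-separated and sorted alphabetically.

Round 1 — (i), (ii), (viii), derive wooden(c), visible(c), flagged(item2).
Round 2 — (vi), (vii), derive swims(d), red(d).
Round 3 — (iii), derive green(c).

approved(d), bird(item2), cold(item2), flagged(item2), green(c), locked(d), mammal(d), red(d), small(d), swims(d), visible(c), wooden(c)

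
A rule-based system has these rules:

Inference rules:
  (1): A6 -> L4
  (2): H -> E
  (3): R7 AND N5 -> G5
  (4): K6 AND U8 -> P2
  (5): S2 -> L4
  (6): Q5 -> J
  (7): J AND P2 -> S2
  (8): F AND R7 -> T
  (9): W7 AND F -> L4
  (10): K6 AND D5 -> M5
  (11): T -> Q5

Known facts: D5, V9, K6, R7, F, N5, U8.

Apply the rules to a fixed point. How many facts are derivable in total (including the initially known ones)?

[1] (3) [R7 AND N5 -> G5]; (4) [K6 AND U8 -> P2]; (8) [F AND R7 -> T]; (10) [K6 AND D5 -> M5]. ⇒ new: G5, P2, T, M5.
[2] (11) [T -> Q5]. ⇒ new: Q5.
[3] (6) [Q5 -> J]. ⇒ new: J.
[4] (7) [J AND P2 -> S2]. ⇒ new: S2.
[5] (5) [S2 -> L4]. ⇒ new: L4.
Closure: {D5, F, G5, J, K6, L4, M5, N5, P2, Q5, R7, S2, T, U8, V9} — 15 facts.

15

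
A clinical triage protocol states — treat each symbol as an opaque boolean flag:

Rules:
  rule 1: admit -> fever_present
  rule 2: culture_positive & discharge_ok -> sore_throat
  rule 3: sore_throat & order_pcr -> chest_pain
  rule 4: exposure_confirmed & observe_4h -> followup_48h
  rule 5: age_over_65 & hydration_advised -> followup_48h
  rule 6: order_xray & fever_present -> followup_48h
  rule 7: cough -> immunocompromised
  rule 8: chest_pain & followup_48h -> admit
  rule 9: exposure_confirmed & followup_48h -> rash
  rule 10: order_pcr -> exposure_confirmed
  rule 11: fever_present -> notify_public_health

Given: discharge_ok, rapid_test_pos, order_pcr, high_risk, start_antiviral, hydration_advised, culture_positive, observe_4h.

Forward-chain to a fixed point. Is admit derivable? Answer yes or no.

Round 1 fires rule 2, rule 10, giving sore_throat, exposure_confirmed.
Round 2 fires rule 3, rule 4, giving chest_pain, followup_48h.
Round 3 fires rule 8, rule 9, giving admit, rash.
Round 4 fires rule 1, giving fever_present.
Round 5 fires rule 11, giving notify_public_health.
admit appears in round 3, so it is derivable.

yes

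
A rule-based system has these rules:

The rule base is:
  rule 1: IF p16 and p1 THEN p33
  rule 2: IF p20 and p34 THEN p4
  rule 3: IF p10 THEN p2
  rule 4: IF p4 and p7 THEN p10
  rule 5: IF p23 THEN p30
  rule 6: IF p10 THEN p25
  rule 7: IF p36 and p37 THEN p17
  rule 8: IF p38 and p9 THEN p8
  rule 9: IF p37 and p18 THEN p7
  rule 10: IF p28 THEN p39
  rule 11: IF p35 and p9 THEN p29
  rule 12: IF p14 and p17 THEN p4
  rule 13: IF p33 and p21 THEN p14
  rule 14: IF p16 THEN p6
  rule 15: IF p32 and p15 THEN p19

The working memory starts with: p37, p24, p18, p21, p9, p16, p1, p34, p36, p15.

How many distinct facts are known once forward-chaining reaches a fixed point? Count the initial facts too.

19

Round 1: rule 1 [IF p16 and p1 THEN p33]; rule 7 [IF p36 and p37 THEN p17]; rule 9 [IF p37 and p18 THEN p7]; rule 14 [IF p16 THEN p6]. New: p33, p17, p7, p6.
Round 2: rule 13 [IF p33 and p21 THEN p14]. New: p14.
Round 3: rule 12 [IF p14 and p17 THEN p4]. New: p4.
Round 4: rule 4 [IF p4 and p7 THEN p10]. New: p10.
Round 5: rule 3 [IF p10 THEN p2]; rule 6 [IF p10 THEN p25]. New: p2, p25.
Closure: {p1, p10, p14, p15, p16, p17, p18, p2, p21, p24, p25, p33, p34, p36, p37, p4, p6, p7, p9} — 19 facts.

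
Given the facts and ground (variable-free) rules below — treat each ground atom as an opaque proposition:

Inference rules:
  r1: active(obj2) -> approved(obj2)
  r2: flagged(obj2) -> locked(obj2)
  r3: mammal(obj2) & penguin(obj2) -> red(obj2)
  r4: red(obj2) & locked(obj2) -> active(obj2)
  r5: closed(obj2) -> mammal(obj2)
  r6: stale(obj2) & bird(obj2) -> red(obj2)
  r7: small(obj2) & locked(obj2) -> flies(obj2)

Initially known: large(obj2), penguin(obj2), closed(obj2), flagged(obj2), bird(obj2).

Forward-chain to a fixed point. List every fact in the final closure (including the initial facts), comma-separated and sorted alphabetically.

[1] r2 [flagged(obj2) -> locked(obj2)]; r5 [closed(obj2) -> mammal(obj2)]. ⇒ new: locked(obj2), mammal(obj2).
[2] r3 [mammal(obj2) & penguin(obj2) -> red(obj2)]. ⇒ new: red(obj2).
[3] r4 [red(obj2) & locked(obj2) -> active(obj2)]. ⇒ new: active(obj2).
[4] r1 [active(obj2) -> approved(obj2)]. ⇒ new: approved(obj2).

active(obj2), approved(obj2), bird(obj2), closed(obj2), flagged(obj2), large(obj2), locked(obj2), mammal(obj2), penguin(obj2), red(obj2)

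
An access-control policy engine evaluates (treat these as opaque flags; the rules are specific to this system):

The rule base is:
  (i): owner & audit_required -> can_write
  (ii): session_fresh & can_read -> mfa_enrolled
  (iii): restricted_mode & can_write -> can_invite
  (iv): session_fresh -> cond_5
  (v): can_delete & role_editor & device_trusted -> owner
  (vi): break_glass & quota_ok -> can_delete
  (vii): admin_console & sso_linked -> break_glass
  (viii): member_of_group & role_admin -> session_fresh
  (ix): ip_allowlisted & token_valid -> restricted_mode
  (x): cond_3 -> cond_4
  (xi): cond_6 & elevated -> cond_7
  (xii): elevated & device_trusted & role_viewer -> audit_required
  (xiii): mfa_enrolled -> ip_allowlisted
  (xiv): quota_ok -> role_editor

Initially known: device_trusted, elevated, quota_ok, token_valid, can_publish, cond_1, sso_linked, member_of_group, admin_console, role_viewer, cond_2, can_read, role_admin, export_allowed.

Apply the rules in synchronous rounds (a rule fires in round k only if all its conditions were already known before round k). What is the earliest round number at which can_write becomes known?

4

[1] (vii) [admin_console & sso_linked -> break_glass]; (viii) [member_of_group & role_admin -> session_fresh]; (xii) [elevated & device_trusted & role_viewer -> audit_required]; (xiv) [quota_ok -> role_editor]. ⇒ new: break_glass, session_fresh, audit_required, role_editor.
[2] (ii) [session_fresh & can_read -> mfa_enrolled]; (iv) [session_fresh -> cond_5]; (vi) [break_glass & quota_ok -> can_delete]. ⇒ new: mfa_enrolled, cond_5, can_delete.
[3] (v) [can_delete & role_editor & device_trusted -> owner]; (xiii) [mfa_enrolled -> ip_allowlisted]. ⇒ new: owner, ip_allowlisted.
[4] (i) [owner & audit_required -> can_write]; (ix) [ip_allowlisted & token_valid -> restricted_mode]. ⇒ new: can_write, restricted_mode.
can_write first appears in round 4.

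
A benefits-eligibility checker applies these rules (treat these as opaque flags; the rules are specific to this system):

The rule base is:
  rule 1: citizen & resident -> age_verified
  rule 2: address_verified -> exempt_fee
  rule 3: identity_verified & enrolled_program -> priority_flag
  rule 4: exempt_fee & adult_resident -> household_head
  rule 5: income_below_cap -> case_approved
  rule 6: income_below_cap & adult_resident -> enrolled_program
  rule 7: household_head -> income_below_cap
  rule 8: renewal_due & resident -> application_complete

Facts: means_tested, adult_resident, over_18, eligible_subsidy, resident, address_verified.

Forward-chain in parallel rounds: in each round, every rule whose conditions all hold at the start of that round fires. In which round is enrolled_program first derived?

4

Round 1 fires rule 2, giving exempt_fee.
Round 2 fires rule 4, giving household_head.
Round 3 fires rule 7, giving income_below_cap.
Round 4 fires rule 5, rule 6, giving case_approved, enrolled_program.
enrolled_program first appears in round 4.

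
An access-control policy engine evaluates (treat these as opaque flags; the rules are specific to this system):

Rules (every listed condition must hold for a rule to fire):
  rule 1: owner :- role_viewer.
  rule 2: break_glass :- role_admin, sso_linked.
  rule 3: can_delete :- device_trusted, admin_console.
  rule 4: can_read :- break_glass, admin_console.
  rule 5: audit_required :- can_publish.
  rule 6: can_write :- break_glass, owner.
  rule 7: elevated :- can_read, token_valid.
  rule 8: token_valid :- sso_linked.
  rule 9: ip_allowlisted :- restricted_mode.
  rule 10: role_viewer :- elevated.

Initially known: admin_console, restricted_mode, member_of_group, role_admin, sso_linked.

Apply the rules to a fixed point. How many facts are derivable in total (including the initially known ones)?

[1] rule 2 [break_glass :- role_admin, sso_linked.]; rule 8 [token_valid :- sso_linked.]; rule 9 [ip_allowlisted :- restricted_mode.]. ⇒ new: break_glass, token_valid, ip_allowlisted.
[2] rule 4 [can_read :- break_glass, admin_console.]. ⇒ new: can_read.
[3] rule 7 [elevated :- can_read, token_valid.]. ⇒ new: elevated.
[4] rule 10 [role_viewer :- elevated.]. ⇒ new: role_viewer.
[5] rule 1 [owner :- role_viewer.]. ⇒ new: owner.
[6] rule 6 [can_write :- break_glass, owner.]. ⇒ new: can_write.
Closure: {admin_console, break_glass, can_read, can_write, elevated, ip_allowlisted, member_of_group, owner, restricted_mode, role_admin, role_viewer, sso_linked, token_valid} — 13 facts.

13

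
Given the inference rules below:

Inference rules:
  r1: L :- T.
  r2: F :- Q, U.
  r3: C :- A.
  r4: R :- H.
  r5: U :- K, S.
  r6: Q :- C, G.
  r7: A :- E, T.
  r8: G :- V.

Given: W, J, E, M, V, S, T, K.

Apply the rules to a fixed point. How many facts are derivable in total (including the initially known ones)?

Round 1 — r1, r5, r7, r8, derive L, U, A, G.
Round 2 — r3, derive C.
Round 3 — r6, derive Q.
Round 4 — r2, derive F.
Closure: {A, C, E, F, G, J, K, L, M, Q, S, T, U, V, W} — 15 facts.

15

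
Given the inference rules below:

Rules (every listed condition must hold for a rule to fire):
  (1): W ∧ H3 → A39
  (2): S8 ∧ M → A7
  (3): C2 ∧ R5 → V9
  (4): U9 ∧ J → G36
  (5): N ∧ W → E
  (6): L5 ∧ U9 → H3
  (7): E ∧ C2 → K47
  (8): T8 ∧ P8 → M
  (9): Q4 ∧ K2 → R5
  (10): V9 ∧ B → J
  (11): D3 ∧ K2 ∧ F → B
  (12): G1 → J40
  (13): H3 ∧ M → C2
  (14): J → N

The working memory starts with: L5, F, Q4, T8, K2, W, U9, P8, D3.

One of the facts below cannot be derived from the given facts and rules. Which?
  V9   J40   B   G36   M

J40

[1] (6) [L5 ∧ U9 → H3]; (8) [T8 ∧ P8 → M]; (9) [Q4 ∧ K2 → R5]; (11) [D3 ∧ K2 ∧ F → B]. ⇒ new: H3, M, R5, B.
[2] (1) [W ∧ H3 → A39]; (13) [H3 ∧ M → C2]. ⇒ new: A39, C2.
[3] (3) [C2 ∧ R5 → V9]. ⇒ new: V9.
[4] (10) [V9 ∧ B → J]. ⇒ new: J.
[5] (4) [U9 ∧ J → G36]; (14) [J → N]. ⇒ new: G36, N.
[6] (5) [N ∧ W → E]. ⇒ new: E.
[7] (7) [E ∧ C2 → K47]. ⇒ new: K47.
Derived: V9 (round 3), G36 (round 5), B (round 1), M (round 1). J40 never appears in any round.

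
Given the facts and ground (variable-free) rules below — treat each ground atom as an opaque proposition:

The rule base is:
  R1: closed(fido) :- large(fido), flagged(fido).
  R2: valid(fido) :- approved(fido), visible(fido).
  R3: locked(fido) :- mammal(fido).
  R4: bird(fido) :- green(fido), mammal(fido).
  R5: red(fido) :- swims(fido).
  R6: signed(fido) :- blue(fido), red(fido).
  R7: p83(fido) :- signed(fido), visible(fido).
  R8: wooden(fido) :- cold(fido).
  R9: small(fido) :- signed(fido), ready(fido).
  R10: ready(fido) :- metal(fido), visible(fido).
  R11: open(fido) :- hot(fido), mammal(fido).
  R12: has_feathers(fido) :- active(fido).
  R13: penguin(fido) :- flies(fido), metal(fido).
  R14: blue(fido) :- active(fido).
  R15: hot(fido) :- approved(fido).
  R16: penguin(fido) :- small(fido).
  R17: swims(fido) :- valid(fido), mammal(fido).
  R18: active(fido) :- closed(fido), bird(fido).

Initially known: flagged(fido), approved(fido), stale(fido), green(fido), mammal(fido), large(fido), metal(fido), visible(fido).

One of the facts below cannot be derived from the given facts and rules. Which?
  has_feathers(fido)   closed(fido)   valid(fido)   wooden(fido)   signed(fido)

Round 1: R1 [closed(fido) :- large(fido), flagged(fido).]; R2 [valid(fido) :- approved(fido), visible(fido).]; R3 [locked(fido) :- mammal(fido).]; R4 [bird(fido) :- green(fido), mammal(fido).]; R10 [ready(fido) :- metal(fido), visible(fido).]; R15 [hot(fido) :- approved(fido).]. Adds closed(fido), valid(fido), locked(fido), bird(fido), ready(fido), hot(fido).
Round 2: R11 [open(fido) :- hot(fido), mammal(fido).]; R17 [swims(fido) :- valid(fido), mammal(fido).]; R18 [active(fido) :- closed(fido), bird(fido).]. Adds open(fido), swims(fido), active(fido).
Round 3: R5 [red(fido) :- swims(fido).]; R12 [has_feathers(fido) :- active(fido).]; R14 [blue(fido) :- active(fido).]. Adds red(fido), has_feathers(fido), blue(fido).
Round 4: R6 [signed(fido) :- blue(fido), red(fido).]. Adds signed(fido).
Round 5: R7 [p83(fido) :- signed(fido), visible(fido).]; R9 [small(fido) :- signed(fido), ready(fido).]. Adds p83(fido), small(fido).
Round 6: R16 [penguin(fido) :- small(fido).]. Adds penguin(fido).
Derived: signed(fido) (round 4), closed(fido) (round 1), valid(fido) (round 1), has_feathers(fido) (round 3). wooden(fido) never appears in any round.

wooden(fido)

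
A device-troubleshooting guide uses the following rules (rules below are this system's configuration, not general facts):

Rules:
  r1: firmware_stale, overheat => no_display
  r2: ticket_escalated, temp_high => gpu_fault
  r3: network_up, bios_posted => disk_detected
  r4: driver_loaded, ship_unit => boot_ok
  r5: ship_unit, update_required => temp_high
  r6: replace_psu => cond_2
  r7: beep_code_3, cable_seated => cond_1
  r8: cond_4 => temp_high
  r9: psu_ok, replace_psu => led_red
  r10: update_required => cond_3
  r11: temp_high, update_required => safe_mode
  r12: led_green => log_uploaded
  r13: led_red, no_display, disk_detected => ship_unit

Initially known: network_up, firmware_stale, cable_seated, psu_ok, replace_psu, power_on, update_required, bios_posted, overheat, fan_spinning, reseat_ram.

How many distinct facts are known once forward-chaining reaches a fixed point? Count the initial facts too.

Round 1: r1 [firmware_stale, overheat => no_display]; r3 [network_up, bios_posted => disk_detected]; r6 [replace_psu => cond_2]; r9 [psu_ok, replace_psu => led_red]; r10 [update_required => cond_3]. New: no_display, disk_detected, cond_2, led_red, cond_3.
Round 2: r13 [led_red, no_display, disk_detected => ship_unit]. New: ship_unit.
Round 3: r5 [ship_unit, update_required => temp_high]. New: temp_high.
Round 4: r11 [temp_high, update_required => safe_mode]. New: safe_mode.
Closure: {bios_posted, cable_seated, cond_2, cond_3, disk_detected, fan_spinning, firmware_stale, led_red, network_up, no_display, overheat, power_on, psu_ok, replace_psu, reseat_ram, safe_mode, ship_unit, temp_high, update_required} — 19 facts.

19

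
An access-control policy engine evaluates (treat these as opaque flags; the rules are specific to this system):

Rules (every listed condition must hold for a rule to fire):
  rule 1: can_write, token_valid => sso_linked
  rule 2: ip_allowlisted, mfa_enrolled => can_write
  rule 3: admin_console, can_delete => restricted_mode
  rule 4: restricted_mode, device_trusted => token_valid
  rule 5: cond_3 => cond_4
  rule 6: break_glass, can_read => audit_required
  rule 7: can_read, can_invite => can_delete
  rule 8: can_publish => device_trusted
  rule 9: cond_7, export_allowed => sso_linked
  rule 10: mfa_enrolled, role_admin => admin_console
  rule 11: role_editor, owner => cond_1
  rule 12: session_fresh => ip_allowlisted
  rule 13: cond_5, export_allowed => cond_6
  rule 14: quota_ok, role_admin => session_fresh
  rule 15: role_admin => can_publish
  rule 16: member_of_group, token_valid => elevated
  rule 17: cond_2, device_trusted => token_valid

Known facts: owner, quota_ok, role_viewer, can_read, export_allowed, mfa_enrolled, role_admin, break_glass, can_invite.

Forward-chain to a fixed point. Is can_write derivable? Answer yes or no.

yes

[1] rule 6 [break_glass, can_read => audit_required]; rule 7 [can_read, can_invite => can_delete]; rule 10 [mfa_enrolled, role_admin => admin_console]; rule 14 [quota_ok, role_admin => session_fresh]; rule 15 [role_admin => can_publish]. ⇒ new: audit_required, can_delete, admin_console, session_fresh, can_publish.
[2] rule 3 [admin_console, can_delete => restricted_mode]; rule 8 [can_publish => device_trusted]; rule 12 [session_fresh => ip_allowlisted]. ⇒ new: restricted_mode, device_trusted, ip_allowlisted.
[3] rule 2 [ip_allowlisted, mfa_enrolled => can_write]; rule 4 [restricted_mode, device_trusted => token_valid]. ⇒ new: can_write, token_valid.
[4] rule 1 [can_write, token_valid => sso_linked]. ⇒ new: sso_linked.
can_write appears in round 3, so it is derivable.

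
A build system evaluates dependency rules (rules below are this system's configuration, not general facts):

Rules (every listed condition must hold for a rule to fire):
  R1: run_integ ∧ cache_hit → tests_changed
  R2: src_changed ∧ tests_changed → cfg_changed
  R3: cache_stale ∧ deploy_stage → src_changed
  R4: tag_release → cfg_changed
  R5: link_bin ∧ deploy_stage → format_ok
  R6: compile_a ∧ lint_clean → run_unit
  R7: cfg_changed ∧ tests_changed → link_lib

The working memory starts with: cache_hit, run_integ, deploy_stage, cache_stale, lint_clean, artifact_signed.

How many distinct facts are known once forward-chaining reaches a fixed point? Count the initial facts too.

10

Round 1: R1 [run_integ ∧ cache_hit → tests_changed]; R3 [cache_stale ∧ deploy_stage → src_changed]. Adds tests_changed, src_changed.
Round 2: R2 [src_changed ∧ tests_changed → cfg_changed]. Adds cfg_changed.
Round 3: R7 [cfg_changed ∧ tests_changed → link_lib]. Adds link_lib.
Closure: {artifact_signed, cache_hit, cache_stale, cfg_changed, deploy_stage, link_lib, lint_clean, run_integ, src_changed, tests_changed} — 10 facts.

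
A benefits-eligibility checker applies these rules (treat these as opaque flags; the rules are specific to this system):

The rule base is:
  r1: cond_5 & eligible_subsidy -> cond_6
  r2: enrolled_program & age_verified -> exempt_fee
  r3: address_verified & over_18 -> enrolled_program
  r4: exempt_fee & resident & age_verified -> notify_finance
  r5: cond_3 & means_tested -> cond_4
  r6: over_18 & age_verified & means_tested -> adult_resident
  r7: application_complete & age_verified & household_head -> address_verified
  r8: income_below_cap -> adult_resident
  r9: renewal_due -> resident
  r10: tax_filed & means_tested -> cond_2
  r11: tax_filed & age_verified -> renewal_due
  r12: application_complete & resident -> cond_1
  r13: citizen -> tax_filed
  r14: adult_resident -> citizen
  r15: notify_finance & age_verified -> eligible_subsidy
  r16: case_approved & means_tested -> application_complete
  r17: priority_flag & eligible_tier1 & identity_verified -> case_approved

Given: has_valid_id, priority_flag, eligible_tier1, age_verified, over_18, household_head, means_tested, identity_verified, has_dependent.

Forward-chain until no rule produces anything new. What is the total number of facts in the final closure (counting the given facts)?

23

Round 1 — r6, r17, derive adult_resident, case_approved.
Round 2 — r14, r16, derive citizen, application_complete.
Round 3 — r7, r13, derive address_verified, tax_filed.
Round 4 — r3, r10, r11, derive enrolled_program, cond_2, renewal_due.
Round 5 — r2, r9, derive exempt_fee, resident.
Round 6 — r4, r12, derive notify_finance, cond_1.
Round 7 — r15, derive eligible_subsidy.
Closure: {address_verified, adult_resident, age_verified, application_complete, case_approved, citizen, cond_1, cond_2, eligible_subsidy, eligible_tier1, enrolled_program, exempt_fee, has_dependent, has_valid_id, household_head, identity_verified, means_tested, notify_finance, over_18, priority_flag, renewal_due, resident, tax_filed} — 23 facts.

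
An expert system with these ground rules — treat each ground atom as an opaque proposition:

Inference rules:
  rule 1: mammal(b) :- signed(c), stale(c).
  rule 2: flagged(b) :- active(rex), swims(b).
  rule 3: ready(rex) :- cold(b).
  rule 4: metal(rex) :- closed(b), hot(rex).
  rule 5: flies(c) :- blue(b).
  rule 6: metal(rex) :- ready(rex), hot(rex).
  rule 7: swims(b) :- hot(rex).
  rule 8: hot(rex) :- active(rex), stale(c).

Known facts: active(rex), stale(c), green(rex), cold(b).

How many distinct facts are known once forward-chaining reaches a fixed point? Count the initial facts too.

Round 1 — rule 3, rule 8, derive ready(rex), hot(rex).
Round 2 — rule 6, rule 7, derive metal(rex), swims(b).
Round 3 — rule 2, derive flagged(b).
Closure: {active(rex), cold(b), flagged(b), green(rex), hot(rex), metal(rex), ready(rex), stale(c), swims(b)} — 9 facts.

9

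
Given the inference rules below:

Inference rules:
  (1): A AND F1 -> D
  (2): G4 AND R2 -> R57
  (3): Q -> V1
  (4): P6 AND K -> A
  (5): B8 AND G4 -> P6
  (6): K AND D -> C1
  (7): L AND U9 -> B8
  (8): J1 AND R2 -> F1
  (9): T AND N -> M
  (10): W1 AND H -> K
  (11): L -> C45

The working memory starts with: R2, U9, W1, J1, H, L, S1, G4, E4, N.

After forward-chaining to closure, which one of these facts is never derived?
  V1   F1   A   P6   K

Round 1: (2) [G4 AND R2 -> R57]; (7) [L AND U9 -> B8]; (8) [J1 AND R2 -> F1]; (10) [W1 AND H -> K]; (11) [L -> C45]. Adds R57, B8, F1, K, C45.
Round 2: (5) [B8 AND G4 -> P6]. Adds P6.
Round 3: (4) [P6 AND K -> A]. Adds A.
Round 4: (1) [A AND F1 -> D]. Adds D.
Round 5: (6) [K AND D -> C1]. Adds C1.
Derived: F1 (round 1), A (round 3), K (round 1), P6 (round 2). V1 never appears in any round.

V1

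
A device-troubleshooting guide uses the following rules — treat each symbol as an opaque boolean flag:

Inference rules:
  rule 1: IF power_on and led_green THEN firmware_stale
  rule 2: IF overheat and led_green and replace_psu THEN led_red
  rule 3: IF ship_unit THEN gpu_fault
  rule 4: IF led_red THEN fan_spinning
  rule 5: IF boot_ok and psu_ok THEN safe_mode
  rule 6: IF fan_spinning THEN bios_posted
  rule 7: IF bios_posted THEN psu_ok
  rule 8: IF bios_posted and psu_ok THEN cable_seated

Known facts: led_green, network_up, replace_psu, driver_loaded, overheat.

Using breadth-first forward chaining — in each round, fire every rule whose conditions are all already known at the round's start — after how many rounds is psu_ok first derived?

4

Round 1: rule 2 [IF overheat and led_green and replace_psu THEN led_red]. Adds led_red.
Round 2: rule 4 [IF led_red THEN fan_spinning]. Adds fan_spinning.
Round 3: rule 6 [IF fan_spinning THEN bios_posted]. Adds bios_posted.
Round 4: rule 7 [IF bios_posted THEN psu_ok]. Adds psu_ok.
psu_ok first appears in round 4.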